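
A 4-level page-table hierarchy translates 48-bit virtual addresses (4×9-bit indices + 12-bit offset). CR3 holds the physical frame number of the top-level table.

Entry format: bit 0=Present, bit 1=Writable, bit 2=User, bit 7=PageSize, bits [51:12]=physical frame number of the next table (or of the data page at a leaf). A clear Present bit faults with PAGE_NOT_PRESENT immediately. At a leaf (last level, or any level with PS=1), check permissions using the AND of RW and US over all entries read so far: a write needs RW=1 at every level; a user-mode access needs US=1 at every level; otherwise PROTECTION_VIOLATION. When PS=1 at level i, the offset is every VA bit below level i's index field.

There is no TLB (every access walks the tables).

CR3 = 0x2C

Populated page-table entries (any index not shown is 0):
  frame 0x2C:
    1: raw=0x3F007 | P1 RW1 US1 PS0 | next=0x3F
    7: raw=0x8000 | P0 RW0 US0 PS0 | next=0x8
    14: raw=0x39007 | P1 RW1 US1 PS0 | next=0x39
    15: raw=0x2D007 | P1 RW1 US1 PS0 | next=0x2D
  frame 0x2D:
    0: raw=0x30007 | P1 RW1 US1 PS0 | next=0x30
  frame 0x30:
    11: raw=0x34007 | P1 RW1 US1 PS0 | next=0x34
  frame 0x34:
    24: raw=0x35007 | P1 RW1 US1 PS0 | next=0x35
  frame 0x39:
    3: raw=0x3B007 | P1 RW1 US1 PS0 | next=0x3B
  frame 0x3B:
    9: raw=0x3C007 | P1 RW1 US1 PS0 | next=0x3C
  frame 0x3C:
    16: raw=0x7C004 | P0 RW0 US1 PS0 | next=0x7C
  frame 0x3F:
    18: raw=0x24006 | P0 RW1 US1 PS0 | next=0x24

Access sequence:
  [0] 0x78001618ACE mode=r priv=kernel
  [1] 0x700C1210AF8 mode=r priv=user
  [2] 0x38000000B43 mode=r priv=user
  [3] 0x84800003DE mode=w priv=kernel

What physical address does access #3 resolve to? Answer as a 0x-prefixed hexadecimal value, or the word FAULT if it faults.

Per-access translation:
#0 VA=0x78001618ACE (r,kernel):
  [0] read 0x2C idx=15: raw=0x2D007 flags P=1 W=1 U=1 S=0
  [1] read 0x2D idx=0: raw=0x30007 flags P=1 W=1 U=1 S=0
  [2] read 0x30 idx=11: raw=0x34007 flags P=1 W=1 U=1 S=0
  [3] read 0x34 idx=24: raw=0x35007 flags P=1 W=1 U=1 S=0
  ⇒ phys 0x35ACE  [4 reads]
#1 VA=0x700C1210AF8 (r,user):
  [0] read 0x2C idx=14: raw=0x39007 flags P=1 W=1 U=1 S=0
  [1] read 0x39 idx=3: raw=0x3B007 flags P=1 W=1 U=1 S=0
  [2] read 0x3B idx=9: raw=0x3C007 flags P=1 W=1 U=1 S=0
  [3] read 0x3C idx=16: raw=0x7C004 flags P=0 W=0 U=1 S=0
  ⇒ fault: PAGE_NOT_PRESENT  — 4 lookups
#2 VA=0x38000000B43 (r,user):
  [0] read 0x2C idx=7: raw=0x8000 flags P=0 W=0 U=0 S=0
  ⇒ fault: PAGE_NOT_PRESENT  — 1 lookups
#3 VA=0x84800003DE (w,kernel):
  [0] read 0x2C idx=1: raw=0x3F007 flags P=1 W=1 U=1 S=0
  [1] read 0x3F idx=18: raw=0x24006 flags P=0 W=1 U=1 S=0
  ⇒ fault: PAGE_NOT_PRESENT  — 2 lookups

Access #3 PA: FAULT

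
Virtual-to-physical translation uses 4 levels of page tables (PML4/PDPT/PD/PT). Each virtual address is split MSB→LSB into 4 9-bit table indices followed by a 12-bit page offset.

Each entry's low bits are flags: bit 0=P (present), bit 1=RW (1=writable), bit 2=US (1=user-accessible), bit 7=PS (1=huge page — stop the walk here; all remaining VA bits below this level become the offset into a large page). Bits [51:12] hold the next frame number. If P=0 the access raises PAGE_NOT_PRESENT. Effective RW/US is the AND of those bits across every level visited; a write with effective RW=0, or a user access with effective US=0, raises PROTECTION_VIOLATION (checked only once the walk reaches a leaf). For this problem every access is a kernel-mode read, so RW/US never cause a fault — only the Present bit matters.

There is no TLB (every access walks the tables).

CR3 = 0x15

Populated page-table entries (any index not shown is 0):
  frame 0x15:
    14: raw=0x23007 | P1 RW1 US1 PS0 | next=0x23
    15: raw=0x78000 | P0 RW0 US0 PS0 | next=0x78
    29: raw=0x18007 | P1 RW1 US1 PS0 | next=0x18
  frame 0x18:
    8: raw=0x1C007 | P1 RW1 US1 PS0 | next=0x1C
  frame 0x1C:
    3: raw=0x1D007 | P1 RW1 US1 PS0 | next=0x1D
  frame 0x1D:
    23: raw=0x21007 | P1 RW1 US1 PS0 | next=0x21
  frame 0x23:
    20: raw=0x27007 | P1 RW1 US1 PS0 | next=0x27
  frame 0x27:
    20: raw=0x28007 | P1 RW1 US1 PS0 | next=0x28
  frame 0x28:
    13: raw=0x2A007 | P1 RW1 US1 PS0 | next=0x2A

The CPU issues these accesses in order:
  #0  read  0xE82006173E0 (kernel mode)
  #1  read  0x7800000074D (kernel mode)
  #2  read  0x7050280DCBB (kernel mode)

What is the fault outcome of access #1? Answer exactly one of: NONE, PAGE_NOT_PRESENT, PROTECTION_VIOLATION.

Trace:
#0 VA=0xE82006173E0 (r,kernel):
  L0 @0x15[29] → 0x18007  P=1,RW=1,US=1,PS=0
  L1 @0x18[8] → 0x1C007  P=1,RW=1,US=1,PS=0
  L2 @0x1C[3] → 0x1D007  P=1,RW=1,US=1,PS=0
  L3 @0x1D[23] → 0x21007  P=1,RW=1,US=1,PS=0
  → PA=0x213E0  (4 entries read)
#1 VA=0x7800000074D (r,kernel):
  L0 @0x15[15] → 0x78000  P=0,RW=0,US=0,PS=0
  → PAGE_NOT_PRESENT  (1 entries read)
#2 VA=0x7050280DCBB (r,kernel):
  L0 @0x15[14] → 0x23007  P=1,RW=1,US=1,PS=0
  L1 @0x23[20] → 0x27007  P=1,RW=1,US=1,PS=0
  L2 @0x27[20] → 0x28007  P=1,RW=1,US=1,PS=0
  L3 @0x28[13] → 0x2A007  P=1,RW=1,US=1,PS=0
  → PA=0x2ACBB  (4 entries read)

Access #1 fault: PAGE_NOT_PRESENT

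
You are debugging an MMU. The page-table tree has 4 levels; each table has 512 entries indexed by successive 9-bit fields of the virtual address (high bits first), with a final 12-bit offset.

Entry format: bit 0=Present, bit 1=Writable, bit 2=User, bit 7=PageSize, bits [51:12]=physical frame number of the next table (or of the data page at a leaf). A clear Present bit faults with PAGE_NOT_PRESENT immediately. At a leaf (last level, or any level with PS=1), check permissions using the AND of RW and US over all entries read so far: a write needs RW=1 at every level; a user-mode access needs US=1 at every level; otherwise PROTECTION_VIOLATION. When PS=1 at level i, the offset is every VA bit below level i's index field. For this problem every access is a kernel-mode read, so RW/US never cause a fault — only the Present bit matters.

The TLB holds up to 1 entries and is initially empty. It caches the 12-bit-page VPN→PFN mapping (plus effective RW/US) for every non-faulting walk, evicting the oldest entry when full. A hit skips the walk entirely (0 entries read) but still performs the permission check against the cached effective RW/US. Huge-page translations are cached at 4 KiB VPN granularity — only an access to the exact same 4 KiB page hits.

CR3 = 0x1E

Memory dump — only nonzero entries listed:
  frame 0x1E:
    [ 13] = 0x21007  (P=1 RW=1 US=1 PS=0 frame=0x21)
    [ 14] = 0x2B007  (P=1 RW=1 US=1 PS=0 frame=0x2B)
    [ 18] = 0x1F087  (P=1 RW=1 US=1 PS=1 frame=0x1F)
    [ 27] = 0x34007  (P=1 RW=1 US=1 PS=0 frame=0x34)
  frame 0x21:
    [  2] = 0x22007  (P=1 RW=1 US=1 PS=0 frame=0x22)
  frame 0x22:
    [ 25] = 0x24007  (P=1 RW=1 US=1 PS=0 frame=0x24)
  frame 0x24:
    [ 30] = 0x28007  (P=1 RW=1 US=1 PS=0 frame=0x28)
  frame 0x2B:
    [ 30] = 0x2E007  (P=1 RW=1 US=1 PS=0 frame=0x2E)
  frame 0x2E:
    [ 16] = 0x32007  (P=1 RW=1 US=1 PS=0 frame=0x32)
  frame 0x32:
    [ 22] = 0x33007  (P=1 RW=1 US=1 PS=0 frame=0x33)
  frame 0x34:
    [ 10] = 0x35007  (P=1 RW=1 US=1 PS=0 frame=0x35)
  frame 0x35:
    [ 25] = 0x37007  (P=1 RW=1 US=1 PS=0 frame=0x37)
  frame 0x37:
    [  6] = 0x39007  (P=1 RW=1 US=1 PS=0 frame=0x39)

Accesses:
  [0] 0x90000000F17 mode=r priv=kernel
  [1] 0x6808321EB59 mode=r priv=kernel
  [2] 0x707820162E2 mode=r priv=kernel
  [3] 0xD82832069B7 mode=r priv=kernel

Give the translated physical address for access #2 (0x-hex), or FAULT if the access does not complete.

Per-access translation:
#0 VA=0x90000000F17 (r,kernel):
  L0 @0x1E[18] → 0x1F087  P=1,RW=1,US=1,PS=1
  ⇒ phys 0x1FF17 (huge @L0)  [1 reads]
#1 VA=0x6808321EB59 (r,kernel):
  L0 @0x1E[13] → 0x21007  P=1,RW=1,US=1,PS=0
  L1 @0x21[2] → 0x22007  P=1,RW=1,US=1,PS=0
  L2 @0x22[25] → 0x24007  P=1,RW=1,US=1,PS=0
  L3 @0x24[30] → 0x28007  P=1,RW=1,US=1,PS=0
  ⇒ phys 0x28B59  [4 reads]
#2 VA=0x707820162E2 (r,kernel):
  L0 @0x1E[14] → 0x2B007  P=1,RW=1,US=1,PS=0
  L1 @0x2B[30] → 0x2E007  P=1,RW=1,US=1,PS=0
  L2 @0x2E[16] → 0x32007  P=1,RW=1,US=1,PS=0
  L3 @0x32[22] → 0x33007  P=1,RW=1,US=1,PS=0
  ⇒ phys 0x332E2  [4 reads]
#3 VA=0xD82832069B7 (r,kernel):
  L0 @0x1E[27] → 0x34007  P=1,RW=1,US=1,PS=0
  L1 @0x34[10] → 0x35007  P=1,RW=1,US=1,PS=0
  L2 @0x35[25] → 0x37007  P=1,RW=1,US=1,PS=0
  L3 @0x37[6] → 0x39007  P=1,RW=1,US=1,PS=0
  ⇒ phys 0x399B7  [4 reads]

Access #2 PA: 0x332E2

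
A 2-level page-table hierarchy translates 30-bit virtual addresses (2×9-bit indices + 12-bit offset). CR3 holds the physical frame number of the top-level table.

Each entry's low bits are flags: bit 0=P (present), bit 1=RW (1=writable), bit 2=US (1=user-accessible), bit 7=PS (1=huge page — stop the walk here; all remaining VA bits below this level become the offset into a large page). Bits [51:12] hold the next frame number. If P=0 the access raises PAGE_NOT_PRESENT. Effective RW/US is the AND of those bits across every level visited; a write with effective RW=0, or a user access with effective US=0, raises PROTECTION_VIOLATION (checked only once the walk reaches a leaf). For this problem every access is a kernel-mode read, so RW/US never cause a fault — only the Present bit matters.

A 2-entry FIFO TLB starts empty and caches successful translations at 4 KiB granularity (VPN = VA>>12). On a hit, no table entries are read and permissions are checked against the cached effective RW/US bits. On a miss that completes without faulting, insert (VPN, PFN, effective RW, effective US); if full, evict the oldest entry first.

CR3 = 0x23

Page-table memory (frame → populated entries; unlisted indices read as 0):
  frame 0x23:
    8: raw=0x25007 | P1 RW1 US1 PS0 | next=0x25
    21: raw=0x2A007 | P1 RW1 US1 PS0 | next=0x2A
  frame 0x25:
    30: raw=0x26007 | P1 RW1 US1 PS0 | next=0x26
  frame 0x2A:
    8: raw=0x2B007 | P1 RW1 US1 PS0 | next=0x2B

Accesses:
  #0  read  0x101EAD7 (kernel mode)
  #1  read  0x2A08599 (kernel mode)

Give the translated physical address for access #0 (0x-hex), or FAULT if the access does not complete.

Per-access translation:
#0 VA=0x101EAD7 (r,kernel):
  [0] read 0x23 idx=8: raw=0x25007 flags P=1 W=1 U=1 S=0
  [1] read 0x25 idx=30: raw=0x26007 flags P=1 W=1 U=1 S=0
  → PA=0x26AD7  (2 entries read)
#1 VA=0x2A08599 (r,kernel):
  [0] read 0x23 idx=21: raw=0x2A007 flags P=1 W=1 U=1 S=0
  [1] read 0x2A idx=8: raw=0x2B007 flags P=1 W=1 U=1 S=0
  → PA=0x2B599  (2 entries read)

Access #0 PA: 0x26AD7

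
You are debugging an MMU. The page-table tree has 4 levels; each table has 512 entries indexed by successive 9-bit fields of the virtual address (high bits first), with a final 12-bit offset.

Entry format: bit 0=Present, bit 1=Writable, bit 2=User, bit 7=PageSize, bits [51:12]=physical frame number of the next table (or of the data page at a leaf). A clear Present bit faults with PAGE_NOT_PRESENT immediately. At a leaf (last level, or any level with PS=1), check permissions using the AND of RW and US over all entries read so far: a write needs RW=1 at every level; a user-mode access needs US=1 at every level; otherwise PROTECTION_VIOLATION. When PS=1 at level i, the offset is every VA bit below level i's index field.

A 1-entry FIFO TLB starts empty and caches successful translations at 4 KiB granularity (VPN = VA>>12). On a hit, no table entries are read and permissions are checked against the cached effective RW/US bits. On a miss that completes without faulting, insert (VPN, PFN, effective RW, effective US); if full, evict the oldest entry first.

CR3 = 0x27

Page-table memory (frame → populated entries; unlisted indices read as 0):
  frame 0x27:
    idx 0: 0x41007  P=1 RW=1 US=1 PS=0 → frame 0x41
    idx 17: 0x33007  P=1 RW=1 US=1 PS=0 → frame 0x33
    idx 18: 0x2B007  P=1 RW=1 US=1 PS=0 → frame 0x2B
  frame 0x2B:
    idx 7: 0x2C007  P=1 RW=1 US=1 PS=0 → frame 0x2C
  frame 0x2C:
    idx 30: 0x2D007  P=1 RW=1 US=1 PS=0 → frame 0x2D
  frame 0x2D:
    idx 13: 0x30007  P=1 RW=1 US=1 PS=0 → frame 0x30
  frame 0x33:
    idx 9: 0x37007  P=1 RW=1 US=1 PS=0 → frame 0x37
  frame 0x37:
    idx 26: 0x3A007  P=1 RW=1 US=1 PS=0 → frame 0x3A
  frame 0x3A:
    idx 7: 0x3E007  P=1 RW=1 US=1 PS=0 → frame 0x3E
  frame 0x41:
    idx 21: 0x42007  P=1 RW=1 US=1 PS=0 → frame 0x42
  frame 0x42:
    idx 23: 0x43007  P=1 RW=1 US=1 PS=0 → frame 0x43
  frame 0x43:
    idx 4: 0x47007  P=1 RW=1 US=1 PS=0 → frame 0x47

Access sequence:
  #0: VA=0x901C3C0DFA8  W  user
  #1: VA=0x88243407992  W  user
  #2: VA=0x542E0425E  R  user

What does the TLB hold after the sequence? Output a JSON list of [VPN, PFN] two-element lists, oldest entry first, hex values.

Walk each access:
#0 VA=0x901C3C0DFA8 (w,user):
  lvl0: tbl 0x27, slot 18 ⇒ 0x2B007 (P1/RW1/US1/PS0)
  lvl1: tbl 0x2B, slot 7 ⇒ 0x2C007 (P1/RW1/US1/PS0)
  lvl2: tbl 0x2C, slot 30 ⇒ 0x2D007 (P1/RW1/US1/PS0)
  lvl3: tbl 0x2D, slot 13 ⇒ 0x30007 (P1/RW1/US1/PS0)
  ⇒ phys 0x30FA8  [4 reads]
#1 VA=0x88243407992 (w,user):
  lvl0: tbl 0x27, slot 17 ⇒ 0x33007 (P1/RW1/US1/PS0)
  lvl1: tbl 0x33, slot 9 ⇒ 0x37007 (P1/RW1/US1/PS0)
  lvl2: tbl 0x37, slot 26 ⇒ 0x3A007 (P1/RW1/US1/PS0)
  lvl3: tbl 0x3A, slot 7 ⇒ 0x3E007 (P1/RW1/US1/PS0)
  ⇒ phys 0x3E992  [4 reads]
#2 VA=0x542E0425E (r,user):
  lvl0: tbl 0x27, slot 0 ⇒ 0x41007 (P1/RW1/US1/PS0)
  lvl1: tbl 0x41, slot 21 ⇒ 0x42007 (P1/RW1/US1/PS0)
  lvl2: tbl 0x42, slot 23 ⇒ 0x43007 (P1/RW1/US1/PS0)
  lvl3: tbl 0x43, slot 4 ⇒ 0x47007 (P1/RW1/US1/PS0)
  ⇒ phys 0x4725E  [4 reads]

TLB: [["0x542E04", "0x47"]]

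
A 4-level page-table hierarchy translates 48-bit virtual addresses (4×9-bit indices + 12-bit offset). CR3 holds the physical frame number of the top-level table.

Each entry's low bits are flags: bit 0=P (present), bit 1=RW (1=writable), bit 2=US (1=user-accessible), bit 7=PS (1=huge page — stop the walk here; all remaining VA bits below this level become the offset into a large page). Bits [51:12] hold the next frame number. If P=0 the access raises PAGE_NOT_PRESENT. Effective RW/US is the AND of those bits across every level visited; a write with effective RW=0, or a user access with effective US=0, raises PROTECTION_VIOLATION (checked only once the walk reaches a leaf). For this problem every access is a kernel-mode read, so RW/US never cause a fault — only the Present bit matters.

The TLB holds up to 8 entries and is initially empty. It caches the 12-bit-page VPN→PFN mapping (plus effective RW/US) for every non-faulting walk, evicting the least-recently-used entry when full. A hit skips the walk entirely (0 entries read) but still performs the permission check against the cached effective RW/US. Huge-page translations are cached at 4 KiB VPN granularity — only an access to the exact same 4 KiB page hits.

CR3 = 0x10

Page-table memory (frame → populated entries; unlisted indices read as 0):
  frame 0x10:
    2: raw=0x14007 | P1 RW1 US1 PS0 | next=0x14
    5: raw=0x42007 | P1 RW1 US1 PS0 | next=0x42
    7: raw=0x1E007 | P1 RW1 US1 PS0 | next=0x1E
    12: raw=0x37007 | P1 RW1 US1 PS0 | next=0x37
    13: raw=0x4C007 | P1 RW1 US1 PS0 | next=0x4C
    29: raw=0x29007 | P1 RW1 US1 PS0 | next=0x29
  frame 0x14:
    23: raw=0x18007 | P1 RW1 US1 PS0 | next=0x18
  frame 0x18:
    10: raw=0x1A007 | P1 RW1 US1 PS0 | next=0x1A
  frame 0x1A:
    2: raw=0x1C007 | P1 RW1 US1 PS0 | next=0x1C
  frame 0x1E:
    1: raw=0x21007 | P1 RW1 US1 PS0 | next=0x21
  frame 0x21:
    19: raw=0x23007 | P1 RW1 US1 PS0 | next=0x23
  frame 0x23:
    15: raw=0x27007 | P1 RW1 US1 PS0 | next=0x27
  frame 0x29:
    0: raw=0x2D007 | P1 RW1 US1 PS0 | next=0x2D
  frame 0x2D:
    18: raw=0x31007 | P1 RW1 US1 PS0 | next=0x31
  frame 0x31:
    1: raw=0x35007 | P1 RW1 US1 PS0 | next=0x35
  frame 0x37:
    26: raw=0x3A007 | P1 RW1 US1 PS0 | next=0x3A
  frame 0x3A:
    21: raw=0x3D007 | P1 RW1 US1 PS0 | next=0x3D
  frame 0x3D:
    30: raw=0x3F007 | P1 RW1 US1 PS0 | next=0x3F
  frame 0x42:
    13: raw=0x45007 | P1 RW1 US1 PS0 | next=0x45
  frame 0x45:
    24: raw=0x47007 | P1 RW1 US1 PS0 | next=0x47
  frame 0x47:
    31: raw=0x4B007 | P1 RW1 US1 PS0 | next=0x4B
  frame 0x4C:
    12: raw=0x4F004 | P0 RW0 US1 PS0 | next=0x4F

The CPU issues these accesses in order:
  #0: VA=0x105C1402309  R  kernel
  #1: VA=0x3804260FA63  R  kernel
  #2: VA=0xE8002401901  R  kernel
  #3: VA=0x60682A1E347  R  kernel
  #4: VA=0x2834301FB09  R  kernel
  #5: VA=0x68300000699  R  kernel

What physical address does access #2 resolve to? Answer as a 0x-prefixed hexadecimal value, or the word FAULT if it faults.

Per-access translation:
#0 VA=0x105C1402309 (r,kernel):
  lvl0: tbl 0x10, slot 2 ⇒ 0x14007 (P1/RW1/US1/PS0)
  lvl1: tbl 0x14, slot 23 ⇒ 0x18007 (P1/RW1/US1/PS0)
  lvl2: tbl 0x18, slot 10 ⇒ 0x1A007 (P1/RW1/US1/PS0)
  lvl3: tbl 0x1A, slot 2 ⇒ 0x1C007 (P1/RW1/US1/PS0)
  → PA=0x1C309  (4 entries read)
#1 VA=0x3804260FA63 (r,kernel):
  lvl0: tbl 0x10, slot 7 ⇒ 0x1E007 (P1/RW1/US1/PS0)
  lvl1: tbl 0x1E, slot 1 ⇒ 0x21007 (P1/RW1/US1/PS0)
  lvl2: tbl 0x21, slot 19 ⇒ 0x23007 (P1/RW1/US1/PS0)
  lvl3: tbl 0x23, slot 15 ⇒ 0x27007 (P1/RW1/US1/PS0)
  → PA=0x27A63  (4 entries read)
#2 VA=0xE8002401901 (r,kernel):
  lvl0: tbl 0x10, slot 29 ⇒ 0x29007 (P1/RW1/US1/PS0)
  lvl1: tbl 0x29, slot 0 ⇒ 0x2D007 (P1/RW1/US1/PS0)
  lvl2: tbl 0x2D, slot 18 ⇒ 0x31007 (P1/RW1/US1/PS0)
  lvl3: tbl 0x31, slot 1 ⇒ 0x35007 (P1/RW1/US1/PS0)
  → PA=0x35901  (4 entries read)
#3 VA=0x60682A1E347 (r,kernel):
  lvl0: tbl 0x10, slot 12 ⇒ 0x37007 (P1/RW1/US1/PS0)
  lvl1: tbl 0x37, slot 26 ⇒ 0x3A007 (P1/RW1/US1/PS0)
  lvl2: tbl 0x3A, slot 21 ⇒ 0x3D007 (P1/RW1/US1/PS0)
  lvl3: tbl 0x3D, slot 30 ⇒ 0x3F007 (P1/RW1/US1/PS0)
  → PA=0x3F347  (4 entries read)
#4 VA=0x2834301FB09 (r,kernel):
  lvl0: tbl 0x10, slot 5 ⇒ 0x42007 (P1/RW1/US1/PS0)
  lvl1: tbl 0x42, slot 13 ⇒ 0x45007 (P1/RW1/US1/PS0)
  lvl2: tbl 0x45, slot 24 ⇒ 0x47007 (P1/RW1/US1/PS0)
  lvl3: tbl 0x47, slot 31 ⇒ 0x4B007 (P1/RW1/US1/PS0)
  → PA=0x4BB09  (4 entries read)
#5 VA=0x68300000699 (r,kernel):
  lvl0: tbl 0x10, slot 13 ⇒ 0x4C007 (P1/RW1/US1/PS0)
  lvl1: tbl 0x4C, slot 12 ⇒ 0x4F004 (P0/RW0/US1/PS0)
  → PAGE_NOT_PRESENT  (2 entries read)

Access #2 PA: 0x35901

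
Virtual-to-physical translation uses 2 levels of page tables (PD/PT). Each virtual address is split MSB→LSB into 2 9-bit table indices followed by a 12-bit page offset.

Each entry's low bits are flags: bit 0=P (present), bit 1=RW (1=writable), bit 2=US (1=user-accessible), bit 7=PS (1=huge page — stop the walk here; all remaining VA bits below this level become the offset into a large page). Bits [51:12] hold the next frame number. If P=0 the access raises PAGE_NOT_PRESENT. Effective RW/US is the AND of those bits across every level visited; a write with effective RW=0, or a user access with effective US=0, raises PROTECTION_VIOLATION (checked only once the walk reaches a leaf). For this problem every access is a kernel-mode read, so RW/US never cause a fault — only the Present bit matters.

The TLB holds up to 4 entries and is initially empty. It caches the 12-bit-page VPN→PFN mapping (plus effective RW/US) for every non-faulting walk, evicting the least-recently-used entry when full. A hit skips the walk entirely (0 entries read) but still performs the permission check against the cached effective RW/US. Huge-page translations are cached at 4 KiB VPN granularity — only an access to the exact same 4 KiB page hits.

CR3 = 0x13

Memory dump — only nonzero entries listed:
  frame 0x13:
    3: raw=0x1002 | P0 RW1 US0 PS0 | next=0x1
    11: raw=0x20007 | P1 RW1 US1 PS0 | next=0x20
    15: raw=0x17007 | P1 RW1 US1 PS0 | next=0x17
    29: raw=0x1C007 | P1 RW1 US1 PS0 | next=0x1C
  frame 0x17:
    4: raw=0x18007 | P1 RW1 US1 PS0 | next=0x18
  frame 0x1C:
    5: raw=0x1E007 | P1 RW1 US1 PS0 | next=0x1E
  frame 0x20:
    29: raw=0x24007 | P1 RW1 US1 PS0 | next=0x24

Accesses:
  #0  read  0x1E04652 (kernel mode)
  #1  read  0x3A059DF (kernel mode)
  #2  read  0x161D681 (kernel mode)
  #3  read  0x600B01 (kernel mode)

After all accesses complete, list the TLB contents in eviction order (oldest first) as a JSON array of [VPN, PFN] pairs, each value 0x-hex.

Per-access translation:
#0 VA=0x1E04652 (r,kernel):
  [0] read 0x13 idx=15: raw=0x17007 flags P=1 W=1 U=1 S=0
  [1] read 0x17 idx=4: raw=0x18007 flags P=1 W=1 U=1 S=0
  ✓ 0x18652  — 2 lookups
#1 VA=0x3A059DF (r,kernel):
  [0] read 0x13 idx=29: raw=0x1C007 flags P=1 W=1 U=1 S=0
  [1] read 0x1C idx=5: raw=0x1E007 flags P=1 W=1 U=1 S=0
  ✓ 0x1E9DF  — 2 lookups
#2 VA=0x161D681 (r,kernel):
  [0] read 0x13 idx=11: raw=0x20007 flags P=1 W=1 U=1 S=0
  [1] read 0x20 idx=29: raw=0x24007 flags P=1 W=1 U=1 S=0
  ✓ 0x24681  — 2 lookups
#3 VA=0x600B01 (r,kernel):
  [0] read 0x13 idx=3: raw=0x1002 flags P=0 W=1 U=0 S=0
  → PAGE_NOT_PRESENT  (1 entries read)

TLB: [["0x1E04", "0x18"], ["0x3A05", "0x1E"], ["0x161D", "0x24"]]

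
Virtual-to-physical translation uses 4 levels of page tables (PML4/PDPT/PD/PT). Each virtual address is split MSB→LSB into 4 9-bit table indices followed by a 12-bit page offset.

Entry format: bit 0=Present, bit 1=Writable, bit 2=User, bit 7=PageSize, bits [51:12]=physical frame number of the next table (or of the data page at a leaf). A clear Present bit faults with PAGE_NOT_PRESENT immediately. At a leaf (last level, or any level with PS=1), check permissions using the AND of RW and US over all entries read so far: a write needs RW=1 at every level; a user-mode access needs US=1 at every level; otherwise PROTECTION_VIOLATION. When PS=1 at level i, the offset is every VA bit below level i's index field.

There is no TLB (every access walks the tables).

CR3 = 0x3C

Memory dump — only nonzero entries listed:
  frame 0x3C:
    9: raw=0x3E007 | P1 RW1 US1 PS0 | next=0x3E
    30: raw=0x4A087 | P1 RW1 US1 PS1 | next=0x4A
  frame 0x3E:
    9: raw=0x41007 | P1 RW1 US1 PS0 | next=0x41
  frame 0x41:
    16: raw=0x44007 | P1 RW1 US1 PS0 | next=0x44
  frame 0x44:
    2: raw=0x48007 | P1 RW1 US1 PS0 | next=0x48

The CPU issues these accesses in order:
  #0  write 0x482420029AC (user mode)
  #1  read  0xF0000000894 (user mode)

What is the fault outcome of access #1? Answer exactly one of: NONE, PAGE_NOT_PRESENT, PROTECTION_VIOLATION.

Walk each access:
#0 VA=0x482420029AC (w,user):
  L0: frame=0x3C idx=9 entry=0x3E007 [P=1 RW=1 US=1 PS=0]
  L1: frame=0x3E idx=9 entry=0x41007 [P=1 RW=1 US=1 PS=0]
  L2: frame=0x41 idx=16 entry=0x44007 [P=1 RW=1 US=1 PS=0]
  L3: frame=0x44 idx=2 entry=0x48007 [P=1 RW=1 US=1 PS=0]
  → PA=0x489AC  (4 entries read)
#1 VA=0xF0000000894 (r,user):
  L0: frame=0x3C idx=30 entry=0x4A087 [P=1 RW=1 US=1 PS=1]
  → PA=0x4A894 (huge @L0)  (1 entries read)

Access #1 fault: NONE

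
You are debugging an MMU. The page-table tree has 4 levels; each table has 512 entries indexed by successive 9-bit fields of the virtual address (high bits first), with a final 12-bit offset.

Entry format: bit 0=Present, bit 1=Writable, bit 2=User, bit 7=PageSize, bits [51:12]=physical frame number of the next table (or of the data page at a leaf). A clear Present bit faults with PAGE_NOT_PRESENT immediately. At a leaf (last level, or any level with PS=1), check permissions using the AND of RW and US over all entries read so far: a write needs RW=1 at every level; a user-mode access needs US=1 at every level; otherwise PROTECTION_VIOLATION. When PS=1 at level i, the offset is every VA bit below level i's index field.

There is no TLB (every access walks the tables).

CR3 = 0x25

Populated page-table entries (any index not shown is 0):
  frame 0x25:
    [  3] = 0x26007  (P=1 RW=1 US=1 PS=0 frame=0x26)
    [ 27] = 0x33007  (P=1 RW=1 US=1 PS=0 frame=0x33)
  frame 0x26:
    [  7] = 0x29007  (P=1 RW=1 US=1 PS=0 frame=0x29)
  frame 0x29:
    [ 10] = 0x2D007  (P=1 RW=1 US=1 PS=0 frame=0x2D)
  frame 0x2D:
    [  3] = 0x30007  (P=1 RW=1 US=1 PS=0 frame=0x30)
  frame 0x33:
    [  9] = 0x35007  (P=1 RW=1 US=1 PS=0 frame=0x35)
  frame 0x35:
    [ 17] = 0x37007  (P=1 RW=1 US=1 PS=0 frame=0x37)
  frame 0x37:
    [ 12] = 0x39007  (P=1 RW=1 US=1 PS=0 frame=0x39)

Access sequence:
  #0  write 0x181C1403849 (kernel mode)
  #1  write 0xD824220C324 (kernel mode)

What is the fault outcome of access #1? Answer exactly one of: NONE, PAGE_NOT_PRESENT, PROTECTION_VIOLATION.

Trace:
#0 VA=0x181C1403849 (w,kernel):
  [0] read 0x25 idx=3: raw=0x26007 flags P=1 W=1 U=1 S=0
  [1] read 0x26 idx=7: raw=0x29007 flags P=1 W=1 U=1 S=0
  [2] read 0x29 idx=10: raw=0x2D007 flags P=1 W=1 U=1 S=0
  [3] read 0x2D idx=3: raw=0x30007 flags P=1 W=1 U=1 S=0
  ✓ 0x30849  — 4 lookups
#1 VA=0xD824220C324 (w,kernel):
  [0] read 0x25 idx=27: raw=0x33007 flags P=1 W=1 U=1 S=0
  [1] read 0x33 idx=9: raw=0x35007 flags P=1 W=1 U=1 S=0
  [2] read 0x35 idx=17: raw=0x37007 flags P=1 W=1 U=1 S=0
  [3] read 0x37 idx=12: raw=0x39007 flags P=1 W=1 U=1 S=0
  ✓ 0x39324  — 4 lookups

Access #1 fault: NONE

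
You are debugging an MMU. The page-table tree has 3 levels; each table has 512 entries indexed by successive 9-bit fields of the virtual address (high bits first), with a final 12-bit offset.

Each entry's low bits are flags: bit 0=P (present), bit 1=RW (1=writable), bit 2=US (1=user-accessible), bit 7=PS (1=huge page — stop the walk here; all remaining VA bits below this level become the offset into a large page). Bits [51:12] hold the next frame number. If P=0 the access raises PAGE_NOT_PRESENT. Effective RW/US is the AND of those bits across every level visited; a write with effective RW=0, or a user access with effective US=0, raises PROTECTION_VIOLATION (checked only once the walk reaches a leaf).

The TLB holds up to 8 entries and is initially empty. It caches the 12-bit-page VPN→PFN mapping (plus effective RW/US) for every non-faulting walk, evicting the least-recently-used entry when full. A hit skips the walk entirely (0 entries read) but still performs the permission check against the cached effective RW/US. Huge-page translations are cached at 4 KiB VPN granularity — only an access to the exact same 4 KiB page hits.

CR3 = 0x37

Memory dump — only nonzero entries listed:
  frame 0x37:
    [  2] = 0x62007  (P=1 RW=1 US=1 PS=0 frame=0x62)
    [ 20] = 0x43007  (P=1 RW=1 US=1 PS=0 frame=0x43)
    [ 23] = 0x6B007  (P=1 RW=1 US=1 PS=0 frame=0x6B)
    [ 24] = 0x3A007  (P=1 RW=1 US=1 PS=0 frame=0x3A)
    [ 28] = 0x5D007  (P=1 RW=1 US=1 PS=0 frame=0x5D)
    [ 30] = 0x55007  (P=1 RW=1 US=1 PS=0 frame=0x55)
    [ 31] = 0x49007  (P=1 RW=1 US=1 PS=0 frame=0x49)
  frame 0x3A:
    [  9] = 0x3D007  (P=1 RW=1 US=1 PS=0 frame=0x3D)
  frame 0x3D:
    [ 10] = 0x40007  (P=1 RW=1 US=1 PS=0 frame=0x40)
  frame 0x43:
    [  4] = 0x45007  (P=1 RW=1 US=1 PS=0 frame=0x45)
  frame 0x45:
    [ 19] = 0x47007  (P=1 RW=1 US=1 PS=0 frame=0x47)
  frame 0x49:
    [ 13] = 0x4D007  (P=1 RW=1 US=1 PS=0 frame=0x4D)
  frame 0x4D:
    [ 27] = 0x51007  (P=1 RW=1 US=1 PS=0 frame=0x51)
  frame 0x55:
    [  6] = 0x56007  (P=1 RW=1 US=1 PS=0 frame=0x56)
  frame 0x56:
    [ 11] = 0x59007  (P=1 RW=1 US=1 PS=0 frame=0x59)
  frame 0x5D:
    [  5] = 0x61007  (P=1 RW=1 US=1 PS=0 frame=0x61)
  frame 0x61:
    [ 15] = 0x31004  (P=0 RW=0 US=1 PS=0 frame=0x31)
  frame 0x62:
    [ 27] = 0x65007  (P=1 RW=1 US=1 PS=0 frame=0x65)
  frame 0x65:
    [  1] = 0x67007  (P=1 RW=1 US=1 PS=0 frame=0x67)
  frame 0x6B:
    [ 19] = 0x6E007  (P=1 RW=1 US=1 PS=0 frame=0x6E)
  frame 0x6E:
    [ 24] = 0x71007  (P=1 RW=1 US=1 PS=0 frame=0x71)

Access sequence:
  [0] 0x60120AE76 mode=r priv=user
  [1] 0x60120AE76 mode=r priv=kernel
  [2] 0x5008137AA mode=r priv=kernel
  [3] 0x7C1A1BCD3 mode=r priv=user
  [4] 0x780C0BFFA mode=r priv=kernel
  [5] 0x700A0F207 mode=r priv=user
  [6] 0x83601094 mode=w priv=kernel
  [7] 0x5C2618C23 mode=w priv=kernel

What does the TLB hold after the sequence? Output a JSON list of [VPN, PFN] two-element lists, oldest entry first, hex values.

Trace:
#0 VA=0x60120AE76 (r,user):
  L0: frame=0x37 idx=24 entry=0x3A007 [P=1 RW=1 US=1 PS=0]
  L1: frame=0x3A idx=9 entry=0x3D007 [P=1 RW=1 US=1 PS=0]
  L2: frame=0x3D idx=10 entry=0x40007 [P=1 RW=1 US=1 PS=0]
  → PA=0x40E76  (3 entries read)
#1 VA=0x60120AE76 (r,kernel):
  TLB hit vpn=0x60120A → PA=0x40E76
#2 VA=0x5008137AA (r,kernel):
  L0: frame=0x37 idx=20 entry=0x43007 [P=1 RW=1 US=1 PS=0]
  L1: frame=0x43 idx=4 entry=0x45007 [P=1 RW=1 US=1 PS=0]
  L2: frame=0x45 idx=19 entry=0x47007 [P=1 RW=1 US=1 PS=0]
  → PA=0x477AA  (3 entries read)
#3 VA=0x7C1A1BCD3 (r,user):
  L0: frame=0x37 idx=31 entry=0x49007 [P=1 RW=1 US=1 PS=0]
  L1: frame=0x49 idx=13 entry=0x4D007 [P=1 RW=1 US=1 PS=0]
  L2: frame=0x4D idx=27 entry=0x51007 [P=1 RW=1 US=1 PS=0]
  → PA=0x51CD3  (3 entries read)
#4 VA=0x780C0BFFA (r,kernel):
  L0: frame=0x37 idx=30 entry=0x55007 [P=1 RW=1 US=1 PS=0]
  L1: frame=0x55 idx=6 entry=0x56007 [P=1 RW=1 US=1 PS=0]
  L2: frame=0x56 idx=11 entry=0x59007 [P=1 RW=1 US=1 PS=0]
  → PA=0x59FFA  (3 entries read)
#5 VA=0x700A0F207 (r,user):
  L0: frame=0x37 idx=28 entry=0x5D007 [P=1 RW=1 US=1 PS=0]
  L1: frame=0x5D idx=5 entry=0x61007 [P=1 RW=1 US=1 PS=0]
  L2: frame=0x61 idx=15 entry=0x31004 [P=0 RW=0 US=1 PS=0]
  ✗ PAGE_NOT_PRESENT  [3 reads]
#6 VA=0x83601094 (w,kernel):
  L0: frame=0x37 idx=2 entry=0x62007 [P=1 RW=1 US=1 PS=0]
  L1: frame=0x62 idx=27 entry=0x65007 [P=1 RW=1 US=1 PS=0]
  L2: frame=0x65 idx=1 entry=0x67007 [P=1 RW=1 US=1 PS=0]
  → PA=0x67094  (3 entries read)
#7 VA=0x5C2618C23 (w,kernel):
  L0: frame=0x37 idx=23 entry=0x6B007 [P=1 RW=1 US=1 PS=0]
  L1: frame=0x6B idx=19 entry=0x6E007 [P=1 RW=1 US=1 PS=0]
  L2: frame=0x6E idx=24 entry=0x71007 [P=1 RW=1 US=1 PS=0]
  → PA=0x71C23  (3 entries read)

TLB: [["0x60120A", "0x40"], ["0x500813", "0x47"], ["0x7C1A1B", "0x51"], ["0x780C0B", "0x59"], ["0x83601", "0x67"], ["0x5C2618", "0x71"]]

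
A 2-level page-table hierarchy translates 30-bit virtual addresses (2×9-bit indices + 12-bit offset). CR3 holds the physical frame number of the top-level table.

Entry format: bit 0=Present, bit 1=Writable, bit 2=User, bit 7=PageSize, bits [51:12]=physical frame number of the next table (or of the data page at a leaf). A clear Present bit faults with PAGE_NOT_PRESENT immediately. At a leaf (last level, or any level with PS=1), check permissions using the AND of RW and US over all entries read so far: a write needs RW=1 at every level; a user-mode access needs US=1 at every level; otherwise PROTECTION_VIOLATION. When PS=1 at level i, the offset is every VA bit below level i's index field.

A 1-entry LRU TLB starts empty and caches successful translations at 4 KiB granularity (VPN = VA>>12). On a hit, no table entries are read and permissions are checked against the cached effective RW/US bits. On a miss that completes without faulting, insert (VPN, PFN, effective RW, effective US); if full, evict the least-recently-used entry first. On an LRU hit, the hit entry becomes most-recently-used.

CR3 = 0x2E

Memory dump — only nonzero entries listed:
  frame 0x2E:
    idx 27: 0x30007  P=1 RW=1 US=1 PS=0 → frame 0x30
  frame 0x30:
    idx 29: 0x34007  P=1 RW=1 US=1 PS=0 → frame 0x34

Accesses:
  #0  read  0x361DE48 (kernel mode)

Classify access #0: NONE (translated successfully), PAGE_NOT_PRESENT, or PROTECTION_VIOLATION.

Walk each access:
#0 VA=0x361DE48 (r,kernel):
  [0] read 0x2E idx=27: raw=0x30007 flags P=1 W=1 U=1 S=0
  [1] read 0x30 idx=29: raw=0x34007 flags P=1 W=1 U=1 S=0
  → PA=0x34E48  (2 entries read)

Access #0 fault: NONE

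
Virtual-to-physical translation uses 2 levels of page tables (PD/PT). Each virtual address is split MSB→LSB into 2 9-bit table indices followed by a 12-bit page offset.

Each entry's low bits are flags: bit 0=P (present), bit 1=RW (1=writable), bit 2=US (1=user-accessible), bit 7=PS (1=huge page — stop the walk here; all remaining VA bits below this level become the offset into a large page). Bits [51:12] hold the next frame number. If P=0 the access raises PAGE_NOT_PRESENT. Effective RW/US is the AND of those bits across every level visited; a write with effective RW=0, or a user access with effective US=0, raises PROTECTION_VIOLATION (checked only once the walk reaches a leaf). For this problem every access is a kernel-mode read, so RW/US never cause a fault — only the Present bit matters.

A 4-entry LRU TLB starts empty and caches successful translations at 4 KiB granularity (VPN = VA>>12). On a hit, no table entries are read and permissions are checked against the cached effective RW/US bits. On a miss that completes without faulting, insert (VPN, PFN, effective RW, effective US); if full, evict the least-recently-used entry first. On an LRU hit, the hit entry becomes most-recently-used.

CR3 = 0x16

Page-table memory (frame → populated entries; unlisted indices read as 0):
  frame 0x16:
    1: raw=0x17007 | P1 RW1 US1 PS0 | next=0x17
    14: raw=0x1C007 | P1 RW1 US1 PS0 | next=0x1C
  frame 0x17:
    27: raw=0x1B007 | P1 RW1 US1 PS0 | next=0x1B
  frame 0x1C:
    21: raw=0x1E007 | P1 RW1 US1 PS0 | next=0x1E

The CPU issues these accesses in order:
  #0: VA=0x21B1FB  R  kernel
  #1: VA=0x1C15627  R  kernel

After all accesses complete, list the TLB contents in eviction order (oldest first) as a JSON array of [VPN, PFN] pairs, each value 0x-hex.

Walk each access:
#0 VA=0x21B1FB (r,kernel):
  lvl0: tbl 0x16, slot 1 ⇒ 0x17007 (P1/RW1/US1/PS0)
  lvl1: tbl 0x17, slot 27 ⇒ 0x1B007 (P1/RW1/US1/PS0)
  → PA=0x1B1FB  (2 entries read)
#1 VA=0x1C15627 (r,kernel):
  lvl0: tbl 0x16, slot 14 ⇒ 0x1C007 (P1/RW1/US1/PS0)
  lvl1: tbl 0x1C, slot 21 ⇒ 0x1E007 (P1/RW1/US1/PS0)
  → PA=0x1E627  (2 entries read)

TLB: [["0x21B", "0x1B"], ["0x1C15", "0x1E"]]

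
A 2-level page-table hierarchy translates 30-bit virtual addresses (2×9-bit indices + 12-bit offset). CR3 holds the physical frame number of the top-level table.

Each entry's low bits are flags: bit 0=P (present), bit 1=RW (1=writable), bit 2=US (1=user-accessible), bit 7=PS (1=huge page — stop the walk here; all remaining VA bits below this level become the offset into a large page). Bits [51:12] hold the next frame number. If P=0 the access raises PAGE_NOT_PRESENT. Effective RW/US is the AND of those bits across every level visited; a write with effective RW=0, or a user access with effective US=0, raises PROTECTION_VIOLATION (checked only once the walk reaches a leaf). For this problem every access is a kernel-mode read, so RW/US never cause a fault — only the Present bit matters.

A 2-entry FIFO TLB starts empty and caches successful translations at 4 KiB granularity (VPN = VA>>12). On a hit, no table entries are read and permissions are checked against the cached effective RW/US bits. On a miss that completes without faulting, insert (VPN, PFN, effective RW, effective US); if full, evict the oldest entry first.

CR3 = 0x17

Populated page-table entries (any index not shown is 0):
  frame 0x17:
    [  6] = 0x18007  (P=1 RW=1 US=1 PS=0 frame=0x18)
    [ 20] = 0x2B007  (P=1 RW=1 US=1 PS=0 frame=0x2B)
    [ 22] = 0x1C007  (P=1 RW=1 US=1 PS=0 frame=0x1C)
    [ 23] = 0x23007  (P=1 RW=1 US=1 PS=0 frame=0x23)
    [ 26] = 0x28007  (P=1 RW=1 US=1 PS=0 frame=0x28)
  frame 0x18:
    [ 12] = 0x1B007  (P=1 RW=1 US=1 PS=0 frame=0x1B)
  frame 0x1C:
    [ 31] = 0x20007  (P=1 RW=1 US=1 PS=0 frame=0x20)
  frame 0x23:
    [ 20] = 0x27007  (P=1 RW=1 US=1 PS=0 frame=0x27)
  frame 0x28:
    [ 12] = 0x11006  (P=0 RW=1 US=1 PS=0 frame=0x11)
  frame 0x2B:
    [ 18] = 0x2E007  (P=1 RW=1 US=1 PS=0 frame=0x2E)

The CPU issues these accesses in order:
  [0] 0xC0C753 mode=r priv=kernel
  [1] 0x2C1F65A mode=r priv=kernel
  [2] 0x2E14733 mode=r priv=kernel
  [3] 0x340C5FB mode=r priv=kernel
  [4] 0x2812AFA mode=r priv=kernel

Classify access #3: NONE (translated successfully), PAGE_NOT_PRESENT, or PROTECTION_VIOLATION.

Trace:
#0 VA=0xC0C753 (r,kernel):
  [0] read 0x17 idx=6: raw=0x18007 flags P=1 W=1 U=1 S=0
  [1] read 0x18 idx=12: raw=0x1B007 flags P=1 W=1 U=1 S=0
  ⇒ phys 0x1B753  [2 reads]
#1 VA=0x2C1F65A (r,kernel):
  [0] read 0x17 idx=22: raw=0x1C007 flags P=1 W=1 U=1 S=0
  [1] read 0x1C idx=31: raw=0x20007 flags P=1 W=1 U=1 S=0
  ⇒ phys 0x2065A  [2 reads]
#2 VA=0x2E14733 (r,kernel):
  [0] read 0x17 idx=23: raw=0x23007 flags P=1 W=1 U=1 S=0
  [1] read 0x23 idx=20: raw=0x27007 flags P=1 W=1 U=1 S=0
  ⇒ phys 0x27733  [2 reads]
#3 VA=0x340C5FB (r,kernel):
  [0] read 0x17 idx=26: raw=0x28007 flags P=1 W=1 U=1 S=0
  [1] read 0x28 idx=12: raw=0x11006 flags P=0 W=1 U=1 S=0
  → PAGE_NOT_PRESENT  (2 entries read)
#4 VA=0x2812AFA (r,kernel):
  [0] read 0x17 idx=20: raw=0x2B007 flags P=1 W=1 U=1 S=0
  [1] read 0x2B idx=18: raw=0x2E007 flags P=1 W=1 U=1 S=0
  ⇒ phys 0x2EAFA  [2 reads]

Access #3 fault: PAGE_NOT_PRESENT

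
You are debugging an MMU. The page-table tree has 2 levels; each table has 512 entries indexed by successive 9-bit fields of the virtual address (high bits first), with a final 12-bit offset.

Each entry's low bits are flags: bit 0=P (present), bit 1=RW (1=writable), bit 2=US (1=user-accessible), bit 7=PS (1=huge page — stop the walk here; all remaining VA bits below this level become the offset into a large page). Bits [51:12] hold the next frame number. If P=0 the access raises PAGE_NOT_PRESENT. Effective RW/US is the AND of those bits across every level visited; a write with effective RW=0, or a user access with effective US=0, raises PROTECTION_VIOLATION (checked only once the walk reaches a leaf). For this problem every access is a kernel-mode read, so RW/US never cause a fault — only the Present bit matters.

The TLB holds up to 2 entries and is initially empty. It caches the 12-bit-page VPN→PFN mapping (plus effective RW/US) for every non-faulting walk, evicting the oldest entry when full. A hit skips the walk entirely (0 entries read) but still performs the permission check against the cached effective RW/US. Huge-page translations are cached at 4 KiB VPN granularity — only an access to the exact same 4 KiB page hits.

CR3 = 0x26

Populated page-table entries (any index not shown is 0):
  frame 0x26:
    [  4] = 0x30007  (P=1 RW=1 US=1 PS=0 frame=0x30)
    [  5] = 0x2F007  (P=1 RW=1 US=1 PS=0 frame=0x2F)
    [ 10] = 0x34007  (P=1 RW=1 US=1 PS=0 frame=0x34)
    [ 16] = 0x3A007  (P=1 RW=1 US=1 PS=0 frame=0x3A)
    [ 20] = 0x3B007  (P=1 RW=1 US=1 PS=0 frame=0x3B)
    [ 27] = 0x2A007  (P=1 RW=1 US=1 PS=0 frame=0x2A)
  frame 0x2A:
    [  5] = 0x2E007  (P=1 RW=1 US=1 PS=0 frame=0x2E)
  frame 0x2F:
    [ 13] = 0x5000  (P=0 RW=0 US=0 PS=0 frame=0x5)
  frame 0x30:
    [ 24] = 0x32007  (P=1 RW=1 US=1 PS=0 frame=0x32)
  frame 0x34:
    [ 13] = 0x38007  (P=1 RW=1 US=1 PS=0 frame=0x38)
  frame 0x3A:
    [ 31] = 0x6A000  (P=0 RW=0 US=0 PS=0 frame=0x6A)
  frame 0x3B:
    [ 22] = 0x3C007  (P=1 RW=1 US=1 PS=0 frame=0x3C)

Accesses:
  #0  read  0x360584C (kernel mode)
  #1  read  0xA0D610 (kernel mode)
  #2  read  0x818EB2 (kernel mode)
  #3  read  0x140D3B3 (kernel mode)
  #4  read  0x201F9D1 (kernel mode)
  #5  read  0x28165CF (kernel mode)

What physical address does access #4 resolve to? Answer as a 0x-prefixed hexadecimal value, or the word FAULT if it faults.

Trace:
#0 VA=0x360584C (r,kernel):
  [0] read 0x26 idx=27: raw=0x2A007 flags P=1 W=1 U=1 S=0
  [1] read 0x2A idx=5: raw=0x2E007 flags P=1 W=1 U=1 S=0
  ✓ 0x2E84C  — 2 lookups
#1 VA=0xA0D610 (r,kernel):
  [0] read 0x26 idx=5: raw=0x2F007 flags P=1 W=1 U=1 S=0
  [1] read 0x2F idx=13: raw=0x5000 flags P=0 W=0 U=0 S=0
  ⇒ fault: PAGE_NOT_PRESENT  — 2 lookups
#2 VA=0x818EB2 (r,kernel):
  [0] read 0x26 idx=4: raw=0x30007 flags P=1 W=1 U=1 S=0
  [1] read 0x30 idx=24: raw=0x32007 flags P=1 W=1 U=1 S=0
  ✓ 0x32EB2  — 2 lookups
#3 VA=0x140D3B3 (r,kernel):
  [0] read 0x26 idx=10: raw=0x34007 flags P=1 W=1 U=1 S=0
  [1] read 0x34 idx=13: raw=0x38007 flags P=1 W=1 U=1 S=0
  ✓ 0x383B3  — 2 lookups
#4 VA=0x201F9D1 (r,kernel):
  [0] read 0x26 idx=16: raw=0x3A007 flags P=1 W=1 U=1 S=0
  [1] read 0x3A idx=31: raw=0x6A000 flags P=0 W=0 U=0 S=0
  ⇒ fault: PAGE_NOT_PRESENT  — 2 lookups
#5 VA=0x28165CF (r,kernel):
  [0] read 0x26 idx=20: raw=0x3B007 flags P=1 W=1 U=1 S=0
  [1] read 0x3B idx=22: raw=0x3C007 flags P=1 W=1 U=1 S=0
  ✓ 0x3C5CF  — 2 lookups

Access #4 PA: FAULT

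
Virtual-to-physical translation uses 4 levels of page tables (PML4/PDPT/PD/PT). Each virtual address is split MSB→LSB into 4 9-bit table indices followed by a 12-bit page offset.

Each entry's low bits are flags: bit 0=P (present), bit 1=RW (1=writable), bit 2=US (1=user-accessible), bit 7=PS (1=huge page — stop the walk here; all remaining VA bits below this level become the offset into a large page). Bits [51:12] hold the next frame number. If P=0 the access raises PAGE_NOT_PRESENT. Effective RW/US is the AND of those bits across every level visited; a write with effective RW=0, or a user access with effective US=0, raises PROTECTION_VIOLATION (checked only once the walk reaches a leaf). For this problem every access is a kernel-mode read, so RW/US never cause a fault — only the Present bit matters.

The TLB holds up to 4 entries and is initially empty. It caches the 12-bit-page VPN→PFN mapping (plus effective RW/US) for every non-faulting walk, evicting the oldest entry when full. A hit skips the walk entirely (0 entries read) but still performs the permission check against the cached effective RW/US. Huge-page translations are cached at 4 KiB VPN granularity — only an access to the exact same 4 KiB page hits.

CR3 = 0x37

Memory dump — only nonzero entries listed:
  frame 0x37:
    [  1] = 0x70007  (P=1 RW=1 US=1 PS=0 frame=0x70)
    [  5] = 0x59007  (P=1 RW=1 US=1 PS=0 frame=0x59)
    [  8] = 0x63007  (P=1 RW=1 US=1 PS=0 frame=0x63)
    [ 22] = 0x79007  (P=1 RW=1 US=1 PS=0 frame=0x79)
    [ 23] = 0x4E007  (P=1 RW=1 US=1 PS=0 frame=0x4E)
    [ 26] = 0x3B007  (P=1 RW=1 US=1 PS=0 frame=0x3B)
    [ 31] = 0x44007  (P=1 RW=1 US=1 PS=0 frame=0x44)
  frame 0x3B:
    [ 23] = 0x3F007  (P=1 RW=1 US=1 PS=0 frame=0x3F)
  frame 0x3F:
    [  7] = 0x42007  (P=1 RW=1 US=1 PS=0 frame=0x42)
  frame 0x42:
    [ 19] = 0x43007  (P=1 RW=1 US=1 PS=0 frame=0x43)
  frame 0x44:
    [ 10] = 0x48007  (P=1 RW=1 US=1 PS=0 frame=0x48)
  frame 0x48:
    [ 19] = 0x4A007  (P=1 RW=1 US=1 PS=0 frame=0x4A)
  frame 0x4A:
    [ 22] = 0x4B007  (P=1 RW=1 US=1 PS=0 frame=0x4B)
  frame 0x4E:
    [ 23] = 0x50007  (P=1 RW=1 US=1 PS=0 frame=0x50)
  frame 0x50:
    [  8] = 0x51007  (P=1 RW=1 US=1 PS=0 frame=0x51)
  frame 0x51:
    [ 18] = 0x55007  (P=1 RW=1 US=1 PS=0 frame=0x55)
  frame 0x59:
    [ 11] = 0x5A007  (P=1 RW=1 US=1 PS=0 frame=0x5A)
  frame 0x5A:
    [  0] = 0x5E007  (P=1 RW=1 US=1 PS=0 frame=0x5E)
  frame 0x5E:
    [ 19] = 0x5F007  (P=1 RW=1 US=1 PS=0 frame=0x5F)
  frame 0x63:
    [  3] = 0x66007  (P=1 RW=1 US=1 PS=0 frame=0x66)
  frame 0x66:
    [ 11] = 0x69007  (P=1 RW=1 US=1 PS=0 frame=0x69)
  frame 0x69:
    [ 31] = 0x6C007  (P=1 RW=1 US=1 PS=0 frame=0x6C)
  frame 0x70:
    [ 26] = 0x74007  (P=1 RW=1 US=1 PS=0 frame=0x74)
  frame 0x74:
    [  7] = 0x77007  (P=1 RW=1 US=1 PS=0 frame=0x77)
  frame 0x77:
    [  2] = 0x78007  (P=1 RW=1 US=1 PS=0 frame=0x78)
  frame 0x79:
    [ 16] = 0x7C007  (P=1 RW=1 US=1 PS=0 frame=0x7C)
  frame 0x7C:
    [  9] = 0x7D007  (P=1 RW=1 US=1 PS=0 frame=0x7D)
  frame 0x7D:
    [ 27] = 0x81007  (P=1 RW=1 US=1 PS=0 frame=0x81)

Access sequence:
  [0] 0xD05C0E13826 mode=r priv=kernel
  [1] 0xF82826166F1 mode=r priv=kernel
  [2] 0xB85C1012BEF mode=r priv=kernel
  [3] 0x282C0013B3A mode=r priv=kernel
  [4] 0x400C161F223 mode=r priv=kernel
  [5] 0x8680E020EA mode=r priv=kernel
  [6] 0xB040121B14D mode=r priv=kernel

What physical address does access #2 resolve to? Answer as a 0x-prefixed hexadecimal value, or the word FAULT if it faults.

Per-access translation:
#0 VA=0xD05C0E13826 (r,kernel):
  lvl0: tbl 0x37, slot 26 ⇒ 0x3B007 (P1/RW1/US1/PS0)
  lvl1: tbl 0x3B, slot 23 ⇒ 0x3F007 (P1/RW1/US1/PS0)
  lvl2: tbl 0x3F, slot 7 ⇒ 0x42007 (P1/RW1/US1/PS0)
  lvl3: tbl 0x42, slot 19 ⇒ 0x43007 (P1/RW1/US1/PS0)
  → PA=0x43826  (4 entries read)
#1 VA=0xF82826166F1 (r,kernel):
  lvl0: tbl 0x37, slot 31 ⇒ 0x44007 (P1/RW1/US1/PS0)
  lvl1: tbl 0x44, slot 10 ⇒ 0x48007 (P1/RW1/US1/PS0)
  lvl2: tbl 0x48, slot 19 ⇒ 0x4A007 (P1/RW1/US1/PS0)
  lvl3: tbl 0x4A, slot 22 ⇒ 0x4B007 (P1/RW1/US1/PS0)
  → PA=0x4B6F1  (4 entries read)
#2 VA=0xB85C1012BEF (r,kernel):
  lvl0: tbl 0x37, slot 23 ⇒ 0x4E007 (P1/RW1/US1/PS0)
  lvl1: tbl 0x4E, slot 23 ⇒ 0x50007 (P1/RW1/US1/PS0)
  lvl2: tbl 0x50, slot 8 ⇒ 0x51007 (P1/RW1/US1/PS0)
  lvl3: tbl 0x51, slot 18 ⇒ 0x55007 (P1/RW1/US1/PS0)
  → PA=0x55BEF  (4 entries read)
#3 VA=0x282C0013B3A (r,kernel):
  lvl0: tbl 0x37, slot 5 ⇒ 0x59007 (P1/RW1/US1/PS0)
  lvl1: tbl 0x59, slot 11 ⇒ 0x5A007 (P1/RW1/US1/PS0)
  lvl2: tbl 0x5A, slot 0 ⇒ 0x5E007 (P1/RW1/US1/PS0)
  lvl3: tbl 0x5E, slot 19 ⇒ 0x5F007 (P1/RW1/US1/PS0)
  → PA=0x5FB3A  (4 entries read)
#4 VA=0x400C161F223 (r,kernel):
  lvl0: tbl 0x37, slot 8 ⇒ 0x63007 (P1/RW1/US1/PS0)
  lvl1: tbl 0x63, slot 3 ⇒ 0x66007 (P1/RW1/US1/PS0)
  lvl2: tbl 0x66, slot 11 ⇒ 0x69007 (P1/RW1/US1/PS0)
  lvl3: tbl 0x69, slot 31 ⇒ 0x6C007 (P1/RW1/US1/PS0)
  → PA=0x6C223  (4 entries read)
#5 VA=0x8680E020EA (r,kernel):
  lvl0: tbl 0x37, slot 1 ⇒ 0x70007 (P1/RW1/US1/PS0)
  lvl1: tbl 0x70, slot 26 ⇒ 0x74007 (P1/RW1/US1/PS0)
  lvl2: tbl 0x74, slot 7 ⇒ 0x77007 (P1/RW1/US1/PS0)
  lvl3: tbl 0x77, slot 2 ⇒ 0x78007 (P1/RW1/US1/PS0)
  → PA=0x780EA  (4 entries read)
#6 VA=0xB040121B14D (r,kernel):
  lvl0: tbl 0x37, slot 22 ⇒ 0x79007 (P1/RW1/US1/PS0)
  lvl1: tbl 0x79, slot 16 ⇒ 0x7C007 (P1/RW1/US1/PS0)
  lvl2: tbl 0x7C, slot 9 ⇒ 0x7D007 (P1/RW1/US1/PS0)
  lvl3: tbl 0x7D, slot 27 ⇒ 0x81007 (P1/RW1/US1/PS0)
  → PA=0x8114D  (4 entries read)

Access #2 PA: 0x55BEF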